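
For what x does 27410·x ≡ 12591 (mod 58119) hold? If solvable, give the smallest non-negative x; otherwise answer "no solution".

13170

First find gcd(27410, 58119):
58119 = 2*27410 + 3299
27410 = 8*3299 + 1018
3299 = 3*1018 + 245
1018 = 4*245 + 38
245 = 6*38 + 17
38 = 2*17 + 4
17 = 4*4 + 1
4 = 4*1 + 0
gcd = 1, so a unique solution mod 58119 exists.
Back-substitute for the Bézout coefficients:
1 = 17 − 4·4
1 = −4·38 + 9·17
1 = 9·245 − 58·38
1 = −58·1018 + 241·245
1 = 241·3299 − 781·1018
1 = −781·27410 + 6489·3299
1 = 6489·58119 − 13759·27410
So 27410·(-13759) ≡ 1 (mod 58119), giving 27410⁻¹ ≡ 44360.
x ≡ 27410⁻¹·12591 ≡ 44360·12591 ≡ 13170 (mod 58119).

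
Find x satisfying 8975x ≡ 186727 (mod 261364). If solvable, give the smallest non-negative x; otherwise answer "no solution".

94869

First find gcd(8975, 261364):
261364 = 29·8975 + 1089
8975 = 8·1089 + 263
1089 = 4·263 + 37
263 = 7·37 + 4
37 = 9·4 + 1
4 = 4·1 + 0
gcd = 1, so a unique solution mod 261364 exists.
Back-substitute for the Bézout coefficients:
1 = 37 − 9·4
1 = −9·263 + 64·37
1 = 64·1089 − 265·263
1 = −265·8975 + 2184·1089
1 = 2184·261364 − 63601·8975
So 8975·(-63601) ≡ 1 (mod 261364), giving 8975⁻¹ ≡ 197763.
x ≡ 8975⁻¹·186727 ≡ 197763·186727 ≡ 94869 (mod 261364).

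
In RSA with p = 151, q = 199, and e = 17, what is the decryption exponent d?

27953

φ(n) = (p−1)(q−1) = 150·198 = 29700.
Need d with 17·d ≡ 1 (mod 29700). Apply the extended Euclidean algorithm:
29700 = 1747×17 + 1
17 = 17×1 + 0
Back-substitute:
1 = 29700 − 1747·17
So 17·(-1747) ≡ 1 (mod 29700), hence d ≡ -1747 ≡ 27953 (mod 29700).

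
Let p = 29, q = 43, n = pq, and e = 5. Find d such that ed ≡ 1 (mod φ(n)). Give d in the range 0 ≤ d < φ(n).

φ(n) = (p−1)(q−1) = 28·42 = 1176.
Need d with 5·d ≡ 1 (mod 1176). Apply the extended Euclidean algorithm:
1176 = 235*5 + 1
5 = 5*1 + 0
Back-substitute:
1 = 1176 − 235·5
So 5·(-235) ≡ 1 (mod 1176), hence d ≡ -235 ≡ 941 (mod 1176).

941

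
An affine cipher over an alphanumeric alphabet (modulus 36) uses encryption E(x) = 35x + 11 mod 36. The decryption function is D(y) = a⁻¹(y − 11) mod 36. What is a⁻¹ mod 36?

35

Apply the Euclidean algorithm to 36 and 35:
36 = 1×35 + 1
35 = 35×1 + 0
The gcd is 1. Working backward:
1 = 36 − 35
Thus 35·(-1) ≡ 1 (mod 36); reducing, -1 mod 36 = 35.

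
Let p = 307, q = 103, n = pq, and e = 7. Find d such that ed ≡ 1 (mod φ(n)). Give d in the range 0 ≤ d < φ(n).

4459

φ(n) = (p−1)(q−1) = 306·102 = 31212.
Need d with 7·d ≡ 1 (mod 31212). Apply the extended Euclidean algorithm:
31212 = 4458·7 + 6
7 = 1·6 + 1
6 = 6·1 + 0
Back-substitute:
1 = 7 − 6
1 = −31212 + 4459·7
So 7·4459 ≡ 1 (mod 31212), hence d = 4459.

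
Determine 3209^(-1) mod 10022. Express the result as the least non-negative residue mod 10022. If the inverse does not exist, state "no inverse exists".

Apply the Euclidean algorithm to 10022 and 3209:
10022 = 3*3209 + 395
3209 = 8*395 + 49
395 = 8*49 + 3
49 = 16*3 + 1
3 = 3*1 + 0
The gcd is 1. Working backward:
1 = 49 − 16·3
1 = −16·395 + 129·49
1 = 129·3209 − 1048·395
1 = −1048·10022 + 3273·3209
So 3209·3273 ≡ 1 (mod 10022).

3273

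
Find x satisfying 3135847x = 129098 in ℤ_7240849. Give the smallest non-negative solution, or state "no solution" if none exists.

no solution

gcd(3135847, 7240849):
7240849 = 2*3135847 + 969155
3135847 = 3*969155 + 228382
969155 = 4*228382 + 55627
228382 = 4*55627 + 5874
55627 = 9*5874 + 2761
5874 = 2*2761 + 352
2761 = 7*352 + 297
352 = 1*297 + 55
297 = 5*55 + 22
55 = 2*22 + 11
22 = 2*11 + 0
gcd = 11, but 11 ∤ 129098, so the congruence has no solution.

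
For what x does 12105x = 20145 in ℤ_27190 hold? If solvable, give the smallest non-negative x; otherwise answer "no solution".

First find gcd(12105, 27190):
27190 = 2·12105 + 2980
12105 = 4·2980 + 185
2980 = 16·185 + 20
185 = 9·20 + 5
20 = 4·5 + 0
gcd = 5 and 5 | 20145, so solutions exist. Divide through by 5: 2421x ≡ 4029 (mod 5438).
Now find 2421⁻¹ mod 5438:
5438 = 2·2421 + 596
2421 = 4·596 + 37
596 = 16·37 + 4
37 = 9·4 + 1
4 = 4·1 + 0
Back-substitute:
1 = 37 − 9·4
1 = −9·596 + 145·37
1 = 145·2421 − 589·596
1 = −589·5438 + 1323·2421
So 2421⁻¹ ≡ 1323 (mod 5438).
Then x ≡ 1323·4029 ≡ 1127 (mod 5438); the smallest non-negative solution is x = 1127.

1127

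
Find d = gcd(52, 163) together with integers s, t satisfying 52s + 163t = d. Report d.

1

Euclidean algorithm:
163 = 3·52 + 7
52 = 7·7 + 3
7 = 2·3 + 1
3 = 3·1 + 0
gcd(52, 163) = 1.
Back-substituting:
1 = 7 − 2·3
1 = −2·52 + 15·7
1 = 15·163 − 47·52
So 1 = (15)·163 + (-47)·52.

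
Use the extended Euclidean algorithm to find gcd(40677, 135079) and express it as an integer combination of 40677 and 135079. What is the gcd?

7

Euclidean algorithm:
135079 = 3×40677 + 13048
40677 = 3×13048 + 1533
13048 = 8×1533 + 784
1533 = 1×784 + 749
784 = 1×749 + 35
749 = 21×35 + 14
35 = 2×14 + 7
14 = 2×7 + 0
gcd(40677, 135079) = 7.
Express as a combination:
7 = 35 − 2·14
7 = −2·749 + 43·35
7 = 43·784 − 45·749
7 = −45·1533 + 88·784
7 = 88·13048 − 749·1533
7 = −749·40677 + 2335·13048
7 = 2335·135079 − 7754·40677
So 7 = (2335)·135079 + (-7754)·40677.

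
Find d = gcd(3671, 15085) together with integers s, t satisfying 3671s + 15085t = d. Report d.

Euclidean algorithm:
15085 = 4·3671 + 401
3671 = 9·401 + 62
401 = 6·62 + 29
62 = 2·29 + 4
29 = 7·4 + 1
4 = 4·1 + 0
gcd(3671, 15085) = 1.
Express as a combination:
1 = 29 − 7·4
1 = −7·62 + 15·29
1 = 15·401 − 97·62
1 = −97·3671 + 888·401
1 = 888·15085 − 3649·3671
So 1 = (888)·15085 + (-3649)·3671.

1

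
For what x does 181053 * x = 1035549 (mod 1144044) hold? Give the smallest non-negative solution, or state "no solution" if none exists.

First find gcd(181053, 1144044):
1144044 = 6×181053 + 57726
181053 = 3×57726 + 7875
57726 = 7×7875 + 2601
7875 = 3×2601 + 72
2601 = 36×72 + 9
72 = 8×9 + 0
gcd = 9 and 9 | 1035549, so solutions exist. Divide through by 9: 20117x ≡ 115061 (mod 127116).
Now find 20117⁻¹ mod 127116:
127116 = 6·20117 + 6414
20117 = 3·6414 + 875
6414 = 7·875 + 289
875 = 3·289 + 8
289 = 36·8 + 1
8 = 8·1 + 0
Back-substitute:
1 = 289 − 36·8
1 = −36·875 + 109·289
1 = 109·6414 − 799·875
1 = −799·20117 + 2506·6414
1 = 2506·127116 − 15835·20117
So 20117·(-15835) ≡ 1 (mod 127116), i.e. 20117⁻¹ ≡ 111281.
Then x ≡ 111281·115061 ≡ 89809 (mod 127116); the smallest non-negative solution is x = 89809.

89809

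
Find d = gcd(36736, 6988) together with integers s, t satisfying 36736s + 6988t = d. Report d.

Repeated division:
36736 = 5·6988 + 1796
6988 = 3·1796 + 1600
1796 = 1·1600 + 196
1600 = 8·196 + 32
196 = 6·32 + 4
32 = 8·4 + 0
gcd(36736, 6988) = 4.
Back-substituting:
4 = 196 − 6·32
4 = −6·1600 + 49·196
4 = 49·1796 − 55·1600
4 = −55·6988 + 214·1796
4 = 214·36736 − 1125·6988
So 4 = (214)·36736 + (-1125)·6988.

4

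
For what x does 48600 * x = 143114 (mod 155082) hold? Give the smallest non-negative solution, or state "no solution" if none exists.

no solution

gcd(48600, 155082):
155082 = 3×48600 + 9282
48600 = 5×9282 + 2190
9282 = 4×2190 + 522
2190 = 4×522 + 102
522 = 5×102 + 12
102 = 8×12 + 6
12 = 2×6 + 0
gcd = 6, but 6 ∤ 143114, so the congruence has no solution.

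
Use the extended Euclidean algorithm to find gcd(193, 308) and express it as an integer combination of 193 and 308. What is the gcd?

1

Apply Euclid's algorithm to 308 and 193:
308 = 1×193 + 115
193 = 1×115 + 78
115 = 1×78 + 37
78 = 2×37 + 4
37 = 9×4 + 1
4 = 4×1 + 0
gcd(193, 308) = 1.
Back-substituting:
1 = 37 − 9·4
1 = −9·78 + 19·37
1 = 19·115 − 28·78
1 = −28·193 + 47·115
1 = 47·308 − 75·193
So 1 = (47)·308 + (-75)·193.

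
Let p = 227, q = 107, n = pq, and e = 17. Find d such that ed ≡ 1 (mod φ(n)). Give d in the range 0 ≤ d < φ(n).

φ(n) = (p−1)(q−1) = 226·106 = 23956.
Need d with 17·d ≡ 1 (mod 23956). Apply the extended Euclidean algorithm:
23956 = 1409×17 + 3
17 = 5×3 + 2
3 = 1×2 + 1
2 = 2×1 + 0
Back-substitute:
1 = 3 − 2
1 = −17 + 6·3
1 = 6·23956 − 8455·17
So 17·(-8455) ≡ 1 (mod 23956), hence d ≡ -8455 ≡ 15501 (mod 23956).

15501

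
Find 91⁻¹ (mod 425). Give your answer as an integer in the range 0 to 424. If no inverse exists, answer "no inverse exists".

411

Apply the Euclidean algorithm to 425 and 91:
425 = 4*91 + 61
91 = 1*61 + 30
61 = 2*30 + 1
30 = 30*1 + 0
The gcd is 1. Working backward:
1 = 61 − 2·30
1 = −2·91 + 3·61
1 = 3·425 − 14·91
Thus 91·(-14) ≡ 1 (mod 425); reducing, -14 mod 425 = 411.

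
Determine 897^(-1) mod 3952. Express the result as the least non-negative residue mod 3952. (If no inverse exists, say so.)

Compute gcd(897, 3952):
3952 = 4·897 + 364
897 = 2·364 + 169
364 = 2·169 + 26
169 = 6·26 + 13
26 = 2·13 + 0
gcd(897, 3952) = 13 ≠ 1, so 897 has no multiplicative inverse modulo 3952.

no inverse exists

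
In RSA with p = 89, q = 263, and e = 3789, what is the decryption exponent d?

17829

φ(n) = (p−1)(q−1) = 88·262 = 23056.
Need d with 3789·d ≡ 1 (mod 23056). Apply the extended Euclidean algorithm:
23056 = 6*3789 + 322
3789 = 11*322 + 247
322 = 1*247 + 75
247 = 3*75 + 22
75 = 3*22 + 9
22 = 2*9 + 4
9 = 2*4 + 1
4 = 4*1 + 0
Back-substitute:
1 = 9 − 2·4
1 = −2·22 + 5·9
1 = 5·75 − 17·22
1 = −17·247 + 56·75
1 = 56·322 − 73·247
1 = −73·3789 + 859·322
1 = 859·23056 − 5227·3789
So 3789·(-5227) ≡ 1 (mod 23056), hence d ≡ -5227 ≡ 17829 (mod 23056).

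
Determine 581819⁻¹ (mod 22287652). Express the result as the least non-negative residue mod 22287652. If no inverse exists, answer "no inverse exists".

Extended Euclidean algorithm:
22287652 = 38*581819 + 178530
581819 = 3*178530 + 46229
178530 = 3*46229 + 39843
46229 = 1*39843 + 6386
39843 = 6*6386 + 1527
6386 = 4*1527 + 278
1527 = 5*278 + 137
278 = 2*137 + 4
137 = 34*4 + 1
4 = 4*1 + 0
gcd = 1, so the inverse exists. Back-substitute:
1 = 137 − 34·4
1 = −34·278 + 69·137
1 = 69·1527 − 379·278
1 = −379·6386 + 1585·1527
1 = 1585·39843 − 9889·6386
1 = −9889·46229 + 11474·39843
1 = 11474·178530 − 44311·46229
1 = −44311·581819 + 144407·178530
1 = 144407·22287652 − 5531777·581819
Hence 581819⁻¹ ≡ -5531777 ≡ 16755875 (mod 22287652).

16755875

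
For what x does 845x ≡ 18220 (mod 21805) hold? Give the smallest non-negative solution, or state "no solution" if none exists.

228

First find gcd(845, 21805):
21805 = 25·845 + 680
845 = 1·680 + 165
680 = 4·165 + 20
165 = 8·20 + 5
20 = 4·5 + 0
gcd = 5 and 5 | 18220, so solutions exist. Divide through by 5: 169x ≡ 3644 (mod 4361).
Now find 169⁻¹ mod 4361:
4361 = 25·169 + 136
169 = 1·136 + 33
136 = 4·33 + 4
33 = 8·4 + 1
4 = 4·1 + 0
Back-substitute:
1 = 33 − 8·4
1 = −8·136 + 33·33
1 = 33·169 − 41·136
1 = −41·4361 + 1058·169
So 169⁻¹ ≡ 1058 (mod 4361).
Then x ≡ 1058·3644 ≡ 228 (mod 4361); the smallest non-negative solution is x = 228.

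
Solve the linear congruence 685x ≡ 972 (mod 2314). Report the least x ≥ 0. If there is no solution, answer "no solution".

First find gcd(685, 2314):
2314 = 3*685 + 259
685 = 2*259 + 167
259 = 1*167 + 92
167 = 1*92 + 75
92 = 1*75 + 17
75 = 4*17 + 7
17 = 2*7 + 3
7 = 2*3 + 1
3 = 3*1 + 0
gcd = 1, so a unique solution mod 2314 exists.
Back-substitute for the Bézout coefficients:
1 = 7 − 2·3
1 = −2·17 + 5·7
1 = 5·75 − 22·17
1 = −22·92 + 27·75
1 = 27·167 − 49·92
1 = −49·259 + 76·167
1 = 76·685 − 201·259
1 = −201·2314 + 679·685
So 685·(679) ≡ 1 (mod 2314), giving 685⁻¹ ≡ 679.
x ≡ 685⁻¹·972 ≡ 679·972 ≡ 498 (mod 2314).

498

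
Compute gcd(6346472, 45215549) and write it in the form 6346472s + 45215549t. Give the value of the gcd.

1

Repeated division:
45215549 = 7×6346472 + 790245
6346472 = 8×790245 + 24512
790245 = 32×24512 + 5861
24512 = 4×5861 + 1068
5861 = 5×1068 + 521
1068 = 2×521 + 26
521 = 20×26 + 1
26 = 26×1 + 0
gcd(6346472, 45215549) = 1.
Express as a combination:
1 = 521 − 20·26
1 = −20·1068 + 41·521
1 = 41·5861 − 225·1068
1 = −225·24512 + 941·5861
1 = 941·790245 − 30337·24512
1 = −30337·6346472 + 243637·790245
1 = 243637·45215549 − 1735796·6346472
So 1 = (243637)·45215549 + (-1735796)·6346472.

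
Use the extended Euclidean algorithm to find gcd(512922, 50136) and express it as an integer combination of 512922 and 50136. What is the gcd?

Repeated division:
512922 = 10×50136 + 11562
50136 = 4×11562 + 3888
11562 = 2×3888 + 3786
3888 = 1×3786 + 102
3786 = 37×102 + 12
102 = 8×12 + 6
12 = 2×6 + 0
gcd(512922, 50136) = 6.
Back-substituting:
6 = 102 − 8·12
6 = −8·3786 + 297·102
6 = 297·3888 − 305·3786
6 = −305·11562 + 907·3888
6 = 907·50136 − 3933·11562
6 = −3933·512922 + 40237·50136
So 6 = (-3933)·512922 + (40237)·50136.

6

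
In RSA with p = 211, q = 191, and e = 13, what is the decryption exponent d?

φ(n) = (p−1)(q−1) = 210·190 = 39900.
Need d with 13·d ≡ 1 (mod 39900). Apply the extended Euclidean algorithm:
39900 = 3069*13 + 3
13 = 4*3 + 1
3 = 3*1 + 0
Back-substitute:
1 = 13 − 4·3
1 = −4·39900 + 12277·13
So 13·12277 ≡ 1 (mod 39900), hence d = 12277.

12277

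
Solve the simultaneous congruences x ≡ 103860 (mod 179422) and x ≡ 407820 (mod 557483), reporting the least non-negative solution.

Write x = 103860 + 179422·k. Then 179422·k ≡ 407820 − 103860 ≡ 303960 (mod 557483).
Need 179422⁻¹ mod 557483. Extended Euclid on (557483, 179422):
557483 = 3*179422 + 19217
179422 = 9*19217 + 6469
19217 = 2*6469 + 6279
6469 = 1*6279 + 190
6279 = 33*190 + 9
190 = 21*9 + 1
9 = 9*1 + 0
Back-substitute:
1 = 190 − 21·9
1 = −21·6279 + 694·190
1 = 694·6469 − 715·6279
1 = −715·19217 + 2124·6469
1 = 2124·179422 − 19831·19217
1 = −19831·557483 + 61617·179422
179422⁻¹ ≡ 61617 (mod 557483), so k ≡ 61617·303960 ≡ 461935 (mod 557483).
x = 103860 + 179422·461935 = 82881405430.

82881405430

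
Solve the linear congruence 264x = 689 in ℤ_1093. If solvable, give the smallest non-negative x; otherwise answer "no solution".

280

First find gcd(264, 1093):
1093 = 4*264 + 37
264 = 7*37 + 5
37 = 7*5 + 2
5 = 2*2 + 1
2 = 2*1 + 0
gcd = 1, so a unique solution mod 1093 exists.
Back-substitute for the Bézout coefficients:
1 = 5 − 2·2
1 = −2·37 + 15·5
1 = 15·264 − 107·37
1 = −107·1093 + 443·264
So 264·(443) ≡ 1 (mod 1093), giving 264⁻¹ ≡ 443.
x ≡ 264⁻¹·689 ≡ 443·689 ≡ 280 (mod 1093).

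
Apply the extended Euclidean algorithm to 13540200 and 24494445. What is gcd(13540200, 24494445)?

Repeated division:
24494445 = 1×13540200 + 10954245
13540200 = 1×10954245 + 2585955
10954245 = 4×2585955 + 610425
2585955 = 4×610425 + 144255
610425 = 4×144255 + 33405
144255 = 4×33405 + 10635
33405 = 3×10635 + 1500
10635 = 7×1500 + 135
1500 = 11×135 + 15
135 = 9×15 + 0
gcd(13540200, 24494445) = 15.
Back-substituting:
15 = 1500 − 11·135
15 = −11·10635 + 78·1500
15 = 78·33405 − 245·10635
15 = −245·144255 + 1058·33405
15 = 1058·610425 − 4477·144255
15 = −4477·2585955 + 18966·610425
15 = 18966·10954245 − 80341·2585955
15 = −80341·13540200 + 99307·10954245
15 = 99307·24494445 − 179648·13540200
So 15 = (99307)·24494445 + (-179648)·13540200.

15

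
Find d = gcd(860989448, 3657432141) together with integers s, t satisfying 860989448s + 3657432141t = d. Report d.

Euclidean algorithm:
3657432141 = 4·860989448 + 213474349
860989448 = 4·213474349 + 7092052
213474349 = 30·7092052 + 712789
7092052 = 9·712789 + 676951
712789 = 1·676951 + 35838
676951 = 18·35838 + 31867
35838 = 1·31867 + 3971
31867 = 8·3971 + 99
3971 = 40·99 + 11
99 = 9·11 + 0
gcd(860989448, 3657432141) = 11.
Back-substituting:
11 = 3971 − 40·99
11 = −40·31867 + 321·3971
11 = 321·35838 − 361·31867
11 = −361·676951 + 6819·35838
11 = 6819·712789 − 7180·676951
11 = −7180·7092052 + 71439·712789
11 = 71439·213474349 − 2150350·7092052
11 = −2150350·860989448 + 8672839·213474349
11 = 8672839·3657432141 − 36841706·860989448
So 11 = (8672839)·3657432141 + (-36841706)·860989448.

11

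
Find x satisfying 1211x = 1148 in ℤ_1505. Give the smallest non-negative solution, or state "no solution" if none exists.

78

First find gcd(1211, 1505):
1505 = 1×1211 + 294
1211 = 4×294 + 35
294 = 8×35 + 14
35 = 2×14 + 7
14 = 2×7 + 0
gcd = 7 and 7 | 1148, so solutions exist. Divide through by 7: 173x ≡ 164 (mod 215).
Now find 173⁻¹ mod 215:
215 = 1·173 + 42
173 = 4·42 + 5
42 = 8·5 + 2
5 = 2·2 + 1
2 = 2·1 + 0
Back-substitute:
1 = 5 − 2·2
1 = −2·42 + 17·5
1 = 17·173 − 70·42
1 = −70·215 + 87·173
So 173⁻¹ ≡ 87 (mod 215).
Then x ≡ 87·164 ≡ 78 (mod 215); the smallest non-negative solution is x = 78.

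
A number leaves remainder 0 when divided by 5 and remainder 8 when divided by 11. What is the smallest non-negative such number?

Write x = 0 + 5·k. Then 5·k ≡ 8 − 0 ≡ 8 (mod 11).
Need 5⁻¹ mod 11. Extended Euclid on (11, 5):
11 = 2*5 + 1
5 = 5*1 + 0
Back-substitute:
1 = 11 − 2·5
5⁻¹ ≡ 9 (mod 11), so k ≡ 9·8 ≡ 6 (mod 11).
x = 0 + 5·6 = 30.

30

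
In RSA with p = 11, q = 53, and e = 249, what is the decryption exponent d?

φ(n) = (p−1)(q−1) = 10·52 = 520.
Need d with 249·d ≡ 1 (mod 520). Apply the extended Euclidean algorithm:
520 = 2*249 + 22
249 = 11*22 + 7
22 = 3*7 + 1
7 = 7*1 + 0
Back-substitute:
1 = 22 − 3·7
1 = −3·249 + 34·22
1 = 34·520 − 71·249
So 249·(-71) ≡ 1 (mod 520), hence d ≡ -71 ≡ 449 (mod 520).

449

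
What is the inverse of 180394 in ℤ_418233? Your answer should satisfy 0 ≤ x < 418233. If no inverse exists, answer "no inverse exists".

231406

gcd(418233, 180394) by repeated division:
418233 = 2×180394 + 57445
180394 = 3×57445 + 8059
57445 = 7×8059 + 1032
8059 = 7×1032 + 835
1032 = 1×835 + 197
835 = 4×197 + 47
197 = 4×47 + 9
47 = 5×9 + 2
9 = 4×2 + 1
2 = 2×1 + 0
Since gcd(180394, 418233) = 1, back-substitute to write 1 as a combination:
1 = 9 − 4·2
1 = −4·47 + 21·9
1 = 21·197 − 88·47
1 = −88·835 + 373·197
1 = 373·1032 − 461·835
1 = −461·8059 + 3600·1032
1 = 3600·57445 − 25661·8059
1 = −25661·180394 + 80583·57445
1 = 80583·418233 − 186827·180394
Hence 180394⁻¹ ≡ -186827 ≡ 231406 (mod 418233).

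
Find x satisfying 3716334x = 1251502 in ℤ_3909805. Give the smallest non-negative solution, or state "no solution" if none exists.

1135078

First find gcd(3716334, 3909805):
3909805 = 1*3716334 + 193471
3716334 = 19*193471 + 40385
193471 = 4*40385 + 31931
40385 = 1*31931 + 8454
31931 = 3*8454 + 6569
8454 = 1*6569 + 1885
6569 = 3*1885 + 914
1885 = 2*914 + 57
914 = 16*57 + 2
57 = 28*2 + 1
2 = 2*1 + 0
gcd = 1, so a unique solution mod 3909805 exists.
Back-substitute for the Bézout coefficients:
1 = 57 − 28·2
1 = −28·914 + 449·57
1 = 449·1885 − 926·914
1 = −926·6569 + 3227·1885
1 = 3227·8454 − 4153·6569
1 = −4153·31931 + 15686·8454
1 = 15686·40385 − 19839·31931
1 = −19839·193471 + 95042·40385
1 = 95042·3716334 − 1825637·193471
1 = −1825637·3909805 + 1920679·3716334
So 3716334·(1920679) ≡ 1 (mod 3909805), giving 3716334⁻¹ ≡ 1920679.
x ≡ 3716334⁻¹·1251502 ≡ 1920679·1251502 ≡ 1135078 (mod 3909805).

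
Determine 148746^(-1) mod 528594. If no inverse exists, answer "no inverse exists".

Euclidean algorithm on 528594, 148746:
528594 = 3×148746 + 82356
148746 = 1×82356 + 66390
82356 = 1×66390 + 15966
66390 = 4×15966 + 2526
15966 = 6×2526 + 810
2526 = 3×810 + 96
810 = 8×96 + 42
96 = 2×42 + 12
42 = 3×12 + 6
12 = 2×6 + 0
gcd(148746, 528594) = 6 ≠ 1, so 148746 has no multiplicative inverse modulo 528594.

no inverse exists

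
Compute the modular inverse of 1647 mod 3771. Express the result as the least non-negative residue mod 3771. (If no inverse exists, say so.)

Euclidean algorithm on 3771, 1647:
3771 = 2×1647 + 477
1647 = 3×477 + 216
477 = 2×216 + 45
216 = 4×45 + 36
45 = 1×36 + 9
36 = 4×9 + 0
Since gcd = 9 > 1, 1647 is not a unit mod 3771.

no inverse exists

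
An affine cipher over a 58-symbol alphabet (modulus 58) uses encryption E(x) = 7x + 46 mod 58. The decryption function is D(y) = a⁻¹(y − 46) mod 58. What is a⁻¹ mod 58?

25

Run Euclid on (58, 7):
58 = 8×7 + 2
7 = 3×2 + 1
2 = 2×1 + 0
Since gcd(7, 58) = 1, back-substitute to write 1 as a combination:
1 = 7 − 3·2
1 = −3·58 + 25·7
So 7·25 ≡ 1 (mod 58).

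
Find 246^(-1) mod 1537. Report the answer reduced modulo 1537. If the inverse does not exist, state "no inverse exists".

Apply the Euclidean algorithm to 1537 and 246:
1537 = 6*246 + 61
246 = 4*61 + 2
61 = 30*2 + 1
2 = 2*1 + 0
Since gcd(246, 1537) = 1, back-substitute to write 1 as a combination:
1 = 61 − 30·2
1 = −30·246 + 121·61
1 = 121·1537 − 756·246
Thus 246·(-756) ≡ 1 (mod 1537); reducing, -756 mod 1537 = 781.

781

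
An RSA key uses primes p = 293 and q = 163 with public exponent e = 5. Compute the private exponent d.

φ(n) = (p−1)(q−1) = 292·162 = 47304.
Need d with 5·d ≡ 1 (mod 47304). Apply the extended Euclidean algorithm:
47304 = 9460*5 + 4
5 = 1*4 + 1
4 = 4*1 + 0
Back-substitute:
1 = 5 − 4
1 = −47304 + 9461·5
So 5·9461 ≡ 1 (mod 47304), hence d = 9461.

9461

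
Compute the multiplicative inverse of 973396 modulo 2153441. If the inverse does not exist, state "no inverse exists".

gcd(2153441, 973396) by repeated division:
2153441 = 2*973396 + 206649
973396 = 4*206649 + 146800
206649 = 1*146800 + 59849
146800 = 2*59849 + 27102
59849 = 2*27102 + 5645
27102 = 4*5645 + 4522
5645 = 1*4522 + 1123
4522 = 4*1123 + 30
1123 = 37*30 + 13
30 = 2*13 + 4
13 = 3*4 + 1
4 = 4*1 + 0
gcd = 1, so the inverse exists. Back-substitute:
1 = 13 − 3·4
1 = −3·30 + 7·13
1 = 7·1123 − 262·30
1 = −262·4522 + 1055·1123
1 = 1055·5645 − 1317·4522
1 = −1317·27102 + 6323·5645
1 = 6323·59849 − 13963·27102
1 = −13963·146800 + 34249·59849
1 = 34249·206649 − 48212·146800
1 = −48212·973396 + 227097·206649
1 = 227097·2153441 − 502406·973396
Hence 973396⁻¹ ≡ -502406 ≡ 1651035 (mod 2153441).

1651035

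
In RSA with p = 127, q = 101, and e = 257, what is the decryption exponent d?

5393

φ(n) = (p−1)(q−1) = 126·100 = 12600.
Need d with 257·d ≡ 1 (mod 12600). Apply the extended Euclidean algorithm:
12600 = 49·257 + 7
257 = 36·7 + 5
7 = 1·5 + 2
5 = 2·2 + 1
2 = 2·1 + 0
Back-substitute:
1 = 5 − 2·2
1 = −2·7 + 3·5
1 = 3·257 − 110·7
1 = −110·12600 + 5393·257
So 257·5393 ≡ 1 (mod 12600), hence d = 5393.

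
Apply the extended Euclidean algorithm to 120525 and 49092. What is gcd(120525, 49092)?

3

Repeated division:
120525 = 2*49092 + 22341
49092 = 2*22341 + 4410
22341 = 5*4410 + 291
4410 = 15*291 + 45
291 = 6*45 + 21
45 = 2*21 + 3
21 = 7*3 + 0
gcd(120525, 49092) = 3.
Working backward:
3 = 45 − 2·21
3 = −2·291 + 13·45
3 = 13·4410 − 197·291
3 = −197·22341 + 998·4410
3 = 998·49092 − 2193·22341
3 = −2193·120525 + 5384·49092
So 3 = (-2193)·120525 + (5384)·49092.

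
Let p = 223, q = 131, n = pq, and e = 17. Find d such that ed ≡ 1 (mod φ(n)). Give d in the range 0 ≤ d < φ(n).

5093

φ(n) = (p−1)(q−1) = 222·130 = 28860.
Need d with 17·d ≡ 1 (mod 28860). Apply the extended Euclidean algorithm:
28860 = 1697*17 + 11
17 = 1*11 + 6
11 = 1*6 + 5
6 = 1*5 + 1
5 = 5*1 + 0
Back-substitute:
1 = 6 − 5
1 = −11 + 2·6
1 = 2·17 − 3·11
1 = −3·28860 + 5093·17
So 17·5093 ≡ 1 (mod 28860), hence d = 5093.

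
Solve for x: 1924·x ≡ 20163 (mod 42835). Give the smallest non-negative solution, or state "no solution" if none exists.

First find gcd(1924, 42835):
42835 = 22*1924 + 507
1924 = 3*507 + 403
507 = 1*403 + 104
403 = 3*104 + 91
104 = 1*91 + 13
91 = 7*13 + 0
gcd = 13 and 13 | 20163, so solutions exist. Divide through by 13: 148x ≡ 1551 (mod 3295).
Now find 148⁻¹ mod 3295:
3295 = 22*148 + 39
148 = 3*39 + 31
39 = 1*31 + 8
31 = 3*8 + 7
8 = 1*7 + 1
7 = 7*1 + 0
Back-substitute:
1 = 8 − 7
1 = −31 + 4·8
1 = 4·39 − 5·31
1 = −5·148 + 19·39
1 = 19·3295 − 423·148
So 148·(-423) ≡ 1 (mod 3295), i.e. 148⁻¹ ≡ 2872.
Then x ≡ 2872·1551 ≡ 2927 (mod 3295); the smallest non-negative solution is x = 2927.

2927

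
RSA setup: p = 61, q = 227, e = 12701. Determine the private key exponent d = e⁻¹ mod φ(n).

φ(n) = (p−1)(q−1) = 60·226 = 13560.
Need d with 12701·d ≡ 1 (mod 13560). Apply the extended Euclidean algorithm:
13560 = 1·12701 + 859
12701 = 14·859 + 675
859 = 1·675 + 184
675 = 3·184 + 123
184 = 1·123 + 61
123 = 2·61 + 1
61 = 61·1 + 0
Back-substitute:
1 = 123 − 2·61
1 = −2·184 + 3·123
1 = 3·675 − 11·184
1 = −11·859 + 14·675
1 = 14·12701 − 207·859
1 = −207·13560 + 221·12701
So 12701·221 ≡ 1 (mod 13560), hence d = 221.

221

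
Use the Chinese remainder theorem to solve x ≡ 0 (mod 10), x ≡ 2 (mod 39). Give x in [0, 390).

Write x = 0 + 10·k. Then 10·k ≡ 2 − 0 ≡ 2 (mod 39).
Need 10⁻¹ mod 39. Extended Euclid on (39, 10):
39 = 3*10 + 9
10 = 1*9 + 1
9 = 9*1 + 0
Back-substitute:
1 = 10 − 9
1 = −39 + 4·10
10⁻¹ ≡ 4 (mod 39), so k ≡ 4·2 ≡ 8 (mod 39).
x = 0 + 10·8 = 80.

80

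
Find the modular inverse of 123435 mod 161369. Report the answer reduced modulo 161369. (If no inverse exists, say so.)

Compute gcd(123435, 161369):
161369 = 1·123435 + 37934
123435 = 3·37934 + 9633
37934 = 3·9633 + 9035
9633 = 1·9035 + 598
9035 = 15·598 + 65
598 = 9·65 + 13
65 = 5·13 + 0
Since gcd = 13 > 1, 123435 is not a unit mod 161369.

no inverse exists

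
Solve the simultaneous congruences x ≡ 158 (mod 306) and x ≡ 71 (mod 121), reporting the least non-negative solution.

Write x = 158 + 306·k. Then 306·k ≡ 71 − 158 ≡ 34 (mod 121).
Need 306⁻¹ mod 121. Extended Euclid on (121, 64):
121 = 1·64 + 57
64 = 1·57 + 7
57 = 8·7 + 1
7 = 7·1 + 0
Back-substitute:
1 = 57 − 8·7
1 = −8·64 + 9·57
1 = 9·121 − 17·64
306⁻¹ ≡ 104 (mod 121), so k ≡ 104·34 ≡ 27 (mod 121).
x = 158 + 306·27 = 8420.

8420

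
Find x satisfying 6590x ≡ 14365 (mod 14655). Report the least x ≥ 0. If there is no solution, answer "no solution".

2375

First find gcd(6590, 14655):
14655 = 2*6590 + 1475
6590 = 4*1475 + 690
1475 = 2*690 + 95
690 = 7*95 + 25
95 = 3*25 + 20
25 = 1*20 + 5
20 = 4*5 + 0
gcd = 5 and 5 | 14365, so solutions exist. Divide through by 5: 1318x ≡ 2873 (mod 2931).
Now find 1318⁻¹ mod 2931:
2931 = 2×1318 + 295
1318 = 4×295 + 138
295 = 2×138 + 19
138 = 7×19 + 5
19 = 3×5 + 4
5 = 1×4 + 1
4 = 4×1 + 0
Back-substitute:
1 = 5 − 4
1 = −19 + 4·5
1 = 4·138 − 29·19
1 = −29·295 + 62·138
1 = 62·1318 − 277·295
1 = −277·2931 + 616·1318
So 1318⁻¹ ≡ 616 (mod 2931).
Then x ≡ 616·2873 ≡ 2375 (mod 2931); the smallest non-negative solution is x = 2375.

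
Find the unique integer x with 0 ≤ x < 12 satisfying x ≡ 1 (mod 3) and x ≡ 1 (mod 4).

Write x = 1 + 3·k. Then 3·k ≡ 1 − 1 ≡ 0 (mod 4).
Need 3⁻¹ mod 4. Extended Euclid on (4, 3):
4 = 1×3 + 1
3 = 3×1 + 0
Back-substitute:
1 = 4 − 3
3⁻¹ ≡ 3 (mod 4), so k ≡ 3·0 ≡ 0 (mod 4).
x = 1 + 3·0 = 1.

1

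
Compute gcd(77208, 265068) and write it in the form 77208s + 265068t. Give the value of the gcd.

12

Apply Euclid's algorithm to 265068 and 77208:
265068 = 3*77208 + 33444
77208 = 2*33444 + 10320
33444 = 3*10320 + 2484
10320 = 4*2484 + 384
2484 = 6*384 + 180
384 = 2*180 + 24
180 = 7*24 + 12
24 = 2*12 + 0
gcd(77208, 265068) = 12.
Working backward:
12 = 180 − 7·24
12 = −7·384 + 15·180
12 = 15·2484 − 97·384
12 = −97·10320 + 403·2484
12 = 403·33444 − 1306·10320
12 = −1306·77208 + 3015·33444
12 = 3015·265068 − 10351·77208
So 12 = (3015)·265068 + (-10351)·77208.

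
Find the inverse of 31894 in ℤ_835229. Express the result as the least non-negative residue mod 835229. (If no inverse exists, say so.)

Extended Euclidean algorithm:
835229 = 26*31894 + 5985
31894 = 5*5985 + 1969
5985 = 3*1969 + 78
1969 = 25*78 + 19
78 = 4*19 + 2
19 = 9*2 + 1
2 = 2*1 + 0
Since gcd(31894, 835229) = 1, back-substitute to write 1 as a combination:
1 = 19 − 9·2
1 = −9·78 + 37·19
1 = 37·1969 − 934·78
1 = −934·5985 + 2839·1969
1 = 2839·31894 − 15129·5985
1 = −15129·835229 + 396193·31894
So 31894·396193 ≡ 1 (mod 835229).

396193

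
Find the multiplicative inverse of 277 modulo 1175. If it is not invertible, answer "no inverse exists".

Apply the Euclidean algorithm to 1175 and 277:
1175 = 4×277 + 67
277 = 4×67 + 9
67 = 7×9 + 4
9 = 2×4 + 1
4 = 4×1 + 0
gcd = 1, so the inverse exists. Back-substitute:
1 = 9 − 2·4
1 = −2·67 + 15·9
1 = 15·277 − 62·67
1 = −62·1175 + 263·277
So 277·263 ≡ 1 (mod 1175).

263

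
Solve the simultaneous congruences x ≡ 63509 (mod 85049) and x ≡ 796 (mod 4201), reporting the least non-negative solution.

179601948

Write x = 63509 + 85049·k. Then 85049·k ≡ 796 − 63509 ≡ 302 (mod 4201).
Need 85049⁻¹ mod 4201. Extended Euclid on (4201, 1029):
4201 = 4*1029 + 85
1029 = 12*85 + 9
85 = 9*9 + 4
9 = 2*4 + 1
4 = 4*1 + 0
Back-substitute:
1 = 9 − 2·4
1 = −2·85 + 19·9
1 = 19·1029 − 230·85
1 = −230·4201 + 939·1029
85049⁻¹ ≡ 939 (mod 4201), so k ≡ 939·302 ≡ 2111 (mod 4201).
x = 63509 + 85049·2111 = 179601948.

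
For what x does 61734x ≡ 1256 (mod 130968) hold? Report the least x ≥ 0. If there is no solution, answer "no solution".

no solution

gcd(61734, 130968):
130968 = 2*61734 + 7500
61734 = 8*7500 + 1734
7500 = 4*1734 + 564
1734 = 3*564 + 42
564 = 13*42 + 18
42 = 2*18 + 6
18 = 3*6 + 0
gcd = 6, but 6 ∤ 1256, so the congruence has no solution.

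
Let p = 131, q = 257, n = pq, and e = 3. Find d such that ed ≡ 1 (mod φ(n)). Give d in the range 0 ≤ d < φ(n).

φ(n) = (p−1)(q−1) = 130·256 = 33280.
Need d with 3·d ≡ 1 (mod 33280). Apply the extended Euclidean algorithm:
33280 = 11093·3 + 1
3 = 3·1 + 0
Back-substitute:
1 = 33280 − 11093·3
So 3·(-11093) ≡ 1 (mod 33280), hence d ≡ -11093 ≡ 22187 (mod 33280).

22187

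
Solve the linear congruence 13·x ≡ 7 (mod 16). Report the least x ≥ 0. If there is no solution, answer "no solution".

3

First find gcd(13, 16):
16 = 1*13 + 3
13 = 4*3 + 1
3 = 3*1 + 0
gcd = 1, so a unique solution mod 16 exists.
Back-substitute for the Bézout coefficients:
1 = 13 − 4·3
1 = −4·16 + 5·13
So 13·(5) ≡ 1 (mod 16), giving 13⁻¹ ≡ 5.
x ≡ 13⁻¹·7 ≡ 5·7 ≡ 3 (mod 16).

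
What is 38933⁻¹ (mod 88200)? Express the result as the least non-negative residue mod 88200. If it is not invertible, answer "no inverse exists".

Apply the Euclidean algorithm to 88200 and 38933:
88200 = 2·38933 + 10334
38933 = 3·10334 + 7931
10334 = 1·7931 + 2403
7931 = 3·2403 + 722
2403 = 3·722 + 237
722 = 3·237 + 11
237 = 21·11 + 6
11 = 1·6 + 5
6 = 1·5 + 1
5 = 5·1 + 0
The gcd is 1. Working backward:
1 = 6 − 5
1 = −11 + 2·6
1 = 2·237 − 43·11
1 = −43·722 + 131·237
1 = 131·2403 − 436·722
1 = −436·7931 + 1439·2403
1 = 1439·10334 − 1875·7931
1 = −1875·38933 + 7064·10334
1 = 7064·88200 − 16003·38933
So 38933·(-16003) ≡ 1 (mod 88200), and -16003 ≡ 72197 (mod 88200).

72197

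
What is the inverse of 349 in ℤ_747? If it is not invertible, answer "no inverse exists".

625

gcd(747, 349) by repeated division:
747 = 2×349 + 49
349 = 7×49 + 6
49 = 8×6 + 1
6 = 6×1 + 0
gcd = 1, so the inverse exists. Back-substitute:
1 = 49 − 8·6
1 = −8·349 + 57·49
1 = 57·747 − 122·349
Hence 349⁻¹ ≡ -122 ≡ 625 (mod 747).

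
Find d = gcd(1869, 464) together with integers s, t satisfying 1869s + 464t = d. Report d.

1

Apply Euclid's algorithm to 1869 and 464:
1869 = 4·464 + 13
464 = 35·13 + 9
13 = 1·9 + 4
9 = 2·4 + 1
4 = 4·1 + 0
gcd(1869, 464) = 1.
Back-substituting:
1 = 9 − 2·4
1 = −2·13 + 3·9
1 = 3·464 − 107·13
1 = −107·1869 + 431·464
So 1 = (-107)·1869 + (431)·464.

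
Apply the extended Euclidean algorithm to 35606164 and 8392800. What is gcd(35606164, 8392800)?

Euclidean algorithm:
35606164 = 4×8392800 + 2034964
8392800 = 4×2034964 + 252944
2034964 = 8×252944 + 11412
252944 = 22×11412 + 1880
11412 = 6×1880 + 132
1880 = 14×132 + 32
132 = 4×32 + 4
32 = 8×4 + 0
gcd(35606164, 8392800) = 4.
Working backward:
4 = 132 − 4·32
4 = −4·1880 + 57·132
4 = 57·11412 − 346·1880
4 = −346·252944 + 7669·11412
4 = 7669·2034964 − 61698·252944
4 = −61698·8392800 + 254461·2034964
4 = 254461·35606164 − 1079542·8392800
So 4 = (254461)·35606164 + (-1079542)·8392800.

4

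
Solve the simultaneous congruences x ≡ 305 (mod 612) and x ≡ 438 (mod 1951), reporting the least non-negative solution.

Write x = 305 + 612·k. Then 612·k ≡ 438 − 305 ≡ 133 (mod 1951).
Need 612⁻¹ mod 1951. Extended Euclid on (1951, 612):
1951 = 3*612 + 115
612 = 5*115 + 37
115 = 3*37 + 4
37 = 9*4 + 1
4 = 4*1 + 0
Back-substitute:
1 = 37 − 9·4
1 = −9·115 + 28·37
1 = 28·612 − 149·115
1 = −149·1951 + 475·612
612⁻¹ ≡ 475 (mod 1951), so k ≡ 475·133 ≡ 743 (mod 1951).
x = 305 + 612·743 = 455021.

455021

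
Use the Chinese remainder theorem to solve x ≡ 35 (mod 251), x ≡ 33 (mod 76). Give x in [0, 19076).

Write x = 35 + 251·k. Then 251·k ≡ 33 − 35 ≡ 74 (mod 76).
Need 251⁻¹ mod 76. Extended Euclid on (76, 23):
76 = 3×23 + 7
23 = 3×7 + 2
7 = 3×2 + 1
2 = 2×1 + 0
Back-substitute:
1 = 7 − 3·2
1 = −3·23 + 10·7
1 = 10·76 − 33·23
251⁻¹ ≡ 43 (mod 76), so k ≡ 43·74 ≡ 66 (mod 76).
x = 35 + 251·66 = 16601.

16601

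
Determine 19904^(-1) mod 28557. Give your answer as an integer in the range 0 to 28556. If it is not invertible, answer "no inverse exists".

14960

Run Euclid on (28557, 19904):
28557 = 1×19904 + 8653
19904 = 2×8653 + 2598
8653 = 3×2598 + 859
2598 = 3×859 + 21
859 = 40×21 + 19
21 = 1×19 + 2
19 = 9×2 + 1
2 = 2×1 + 0
gcd = 1, so the inverse exists. Back-substitute:
1 = 19 − 9·2
1 = −9·21 + 10·19
1 = 10·859 − 409·21
1 = −409·2598 + 1237·859
1 = 1237·8653 − 4120·2598
1 = −4120·19904 + 9477·8653
1 = 9477·28557 − 13597·19904
Thus 19904·(-13597) ≡ 1 (mod 28557); reducing, -13597 mod 28557 = 14960.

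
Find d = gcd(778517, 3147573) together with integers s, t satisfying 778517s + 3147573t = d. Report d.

1

Apply Euclid's algorithm to 3147573 and 778517:
3147573 = 4·778517 + 33505
778517 = 23·33505 + 7902
33505 = 4·7902 + 1897
7902 = 4·1897 + 314
1897 = 6·314 + 13
314 = 24·13 + 2
13 = 6·2 + 1
2 = 2·1 + 0
gcd(778517, 3147573) = 1.
Back-substituting:
1 = 13 − 6·2
1 = −6·314 + 145·13
1 = 145·1897 − 876·314
1 = −876·7902 + 3649·1897
1 = 3649·33505 − 15472·7902
1 = −15472·778517 + 359505·33505
1 = 359505·3147573 − 1453492·778517
So 1 = (359505)·3147573 + (-1453492)·778517.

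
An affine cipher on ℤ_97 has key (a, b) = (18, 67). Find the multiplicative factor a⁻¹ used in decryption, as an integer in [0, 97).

gcd(97, 18) by repeated division:
97 = 5×18 + 7
18 = 2×7 + 4
7 = 1×4 + 3
4 = 1×3 + 1
3 = 3×1 + 0
The gcd is 1. Working backward:
1 = 4 − 3
1 = −7 + 2·4
1 = 2·18 − 5·7
1 = −5·97 + 27·18
So 18·27 ≡ 1 (mod 97).

27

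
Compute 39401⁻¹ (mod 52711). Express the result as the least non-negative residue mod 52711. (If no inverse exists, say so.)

Extended Euclidean algorithm:
52711 = 1*39401 + 13310
39401 = 2*13310 + 12781
13310 = 1*12781 + 529
12781 = 24*529 + 85
529 = 6*85 + 19
85 = 4*19 + 9
19 = 2*9 + 1
9 = 9*1 + 0
Since gcd(39401, 52711) = 1, back-substitute to write 1 as a combination:
1 = 19 − 2·9
1 = −2·85 + 9·19
1 = 9·529 − 56·85
1 = −56·12781 + 1353·529
1 = 1353·13310 − 1409·12781
1 = −1409·39401 + 4171·13310
1 = 4171·52711 − 5580·39401
So 39401·(-5580) ≡ 1 (mod 52711), and -5580 ≡ 47131 (mod 52711).

47131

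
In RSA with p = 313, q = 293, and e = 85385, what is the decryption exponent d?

φ(n) = (p−1)(q−1) = 312·292 = 91104.
Need d with 85385·d ≡ 1 (mod 91104). Apply the extended Euclidean algorithm:
91104 = 1×85385 + 5719
85385 = 14×5719 + 5319
5719 = 1×5319 + 400
5319 = 13×400 + 119
400 = 3×119 + 43
119 = 2×43 + 33
43 = 1×33 + 10
33 = 3×10 + 3
10 = 3×3 + 1
3 = 3×1 + 0
Back-substitute:
1 = 10 − 3·3
1 = −3·33 + 10·10
1 = 10·43 − 13·33
1 = −13·119 + 36·43
1 = 36·400 − 121·119
1 = −121·5319 + 1609·400
1 = 1609·5719 − 1730·5319
1 = −1730·85385 + 25829·5719
1 = 25829·91104 − 27559·85385
So 85385·(-27559) ≡ 1 (mod 91104), hence d ≡ -27559 ≡ 63545 (mod 91104).

63545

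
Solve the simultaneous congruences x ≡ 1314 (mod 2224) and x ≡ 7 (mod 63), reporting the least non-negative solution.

76930

Write x = 1314 + 2224·k. Then 2224·k ≡ 7 − 1314 ≡ 16 (mod 63).
Need 2224⁻¹ mod 63. Extended Euclid on (63, 19):
63 = 3·19 + 6
19 = 3·6 + 1
6 = 6·1 + 0
Back-substitute:
1 = 19 − 3·6
1 = −3·63 + 10·19
2224⁻¹ ≡ 10 (mod 63), so k ≡ 10·16 ≡ 34 (mod 63).
x = 1314 + 2224·34 = 76930.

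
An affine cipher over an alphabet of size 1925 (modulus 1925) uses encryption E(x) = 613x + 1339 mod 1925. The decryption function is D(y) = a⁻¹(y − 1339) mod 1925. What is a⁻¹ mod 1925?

gcd(1925, 613) by repeated division:
1925 = 3·613 + 86
613 = 7·86 + 11
86 = 7·11 + 9
11 = 1·9 + 2
9 = 4·2 + 1
2 = 2·1 + 0
gcd = 1, so the inverse exists. Back-substitute:
1 = 9 − 4·2
1 = −4·11 + 5·9
1 = 5·86 − 39·11
1 = −39·613 + 278·86
1 = 278·1925 − 873·613
So 613·(-873) ≡ 1 (mod 1925), and -873 ≡ 1052 (mod 1925).

1052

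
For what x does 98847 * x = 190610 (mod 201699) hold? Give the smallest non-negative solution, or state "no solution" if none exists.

no solution

gcd(98847, 201699):
201699 = 2×98847 + 4005
98847 = 24×4005 + 2727
4005 = 1×2727 + 1278
2727 = 2×1278 + 171
1278 = 7×171 + 81
171 = 2×81 + 9
81 = 9×9 + 0
gcd = 9, but 9 ∤ 190610, so the congruence has no solution.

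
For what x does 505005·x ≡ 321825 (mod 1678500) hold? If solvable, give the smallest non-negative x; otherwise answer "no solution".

First find gcd(505005, 1678500):
1678500 = 3×505005 + 163485
505005 = 3×163485 + 14550
163485 = 11×14550 + 3435
14550 = 4×3435 + 810
3435 = 4×810 + 195
810 = 4×195 + 30
195 = 6×30 + 15
30 = 2×15 + 0
gcd = 15 and 15 | 321825, so solutions exist. Divide through by 15: 33667x ≡ 21455 (mod 111900).
Now find 33667⁻¹ mod 111900:
111900 = 3*33667 + 10899
33667 = 3*10899 + 970
10899 = 11*970 + 229
970 = 4*229 + 54
229 = 4*54 + 13
54 = 4*13 + 2
13 = 6*2 + 1
2 = 2*1 + 0
Back-substitute:
1 = 13 − 6·2
1 = −6·54 + 25·13
1 = 25·229 − 106·54
1 = −106·970 + 449·229
1 = 449·10899 − 5045·970
1 = −5045·33667 + 15584·10899
1 = 15584·111900 − 51797·33667
So 33667·(-51797) ≡ 1 (mod 111900), i.e. 33667⁻¹ ≡ 60103.
Then x ≡ 60103·21455 ≡ 86165 (mod 111900); the smallest non-negative solution is x = 86165.

86165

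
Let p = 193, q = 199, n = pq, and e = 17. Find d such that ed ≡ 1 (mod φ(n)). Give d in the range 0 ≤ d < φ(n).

8945

φ(n) = (p−1)(q−1) = 192·198 = 38016.
Need d with 17·d ≡ 1 (mod 38016). Apply the extended Euclidean algorithm:
38016 = 2236×17 + 4
17 = 4×4 + 1
4 = 4×1 + 0
Back-substitute:
1 = 17 − 4·4
1 = −4·38016 + 8945·17
So 17·8945 ≡ 1 (mod 38016), hence d = 8945.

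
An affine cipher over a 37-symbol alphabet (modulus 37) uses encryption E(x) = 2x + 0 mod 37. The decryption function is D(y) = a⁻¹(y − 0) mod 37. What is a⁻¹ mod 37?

19

Run Euclid on (37, 2):
37 = 18·2 + 1
2 = 2·1 + 0
Since gcd(2, 37) = 1, back-substitute to write 1 as a combination:
1 = 37 − 18·2
Hence 2⁻¹ ≡ -18 ≡ 19 (mod 37).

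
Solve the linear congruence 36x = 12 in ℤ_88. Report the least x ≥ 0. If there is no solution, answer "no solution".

15

First find gcd(36, 88):
88 = 2×36 + 16
36 = 2×16 + 4
16 = 4×4 + 0
gcd = 4 and 4 | 12, so solutions exist. Divide through by 4: 9x ≡ 3 (mod 22).
Now find 9⁻¹ mod 22:
22 = 2·9 + 4
9 = 2·4 + 1
4 = 4·1 + 0
Back-substitute:
1 = 9 − 2·4
1 = −2·22 + 5·9
So 9⁻¹ ≡ 5 (mod 22).
Then x ≡ 5·3 ≡ 15 (mod 22); the smallest non-negative solution is x = 15.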